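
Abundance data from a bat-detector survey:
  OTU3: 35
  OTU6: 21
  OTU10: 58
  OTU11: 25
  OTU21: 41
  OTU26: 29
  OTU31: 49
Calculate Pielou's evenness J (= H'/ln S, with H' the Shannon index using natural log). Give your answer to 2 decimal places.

Total N = 35+21+58+25+41+29+49 = 258, so the proportions are 0.1357, 0.0814, 0.2248, 0.0969, 0.1589, 0.1124, 0.1899 (working shown to 4 dp, full precision carried).
H' = −Σ pᵢ ln pᵢ = −((-0.2710) + (-0.2042) + (-0.3355) + (-0.2262) + (-0.2923) + (-0.2457) + (-0.3155)) = 1.8903.
With S = 7 species, ln S = 1.9459, so J = 1.8903/1.9459 = 0.9714, i.e. 0.97 to 2 decimal places.

0.97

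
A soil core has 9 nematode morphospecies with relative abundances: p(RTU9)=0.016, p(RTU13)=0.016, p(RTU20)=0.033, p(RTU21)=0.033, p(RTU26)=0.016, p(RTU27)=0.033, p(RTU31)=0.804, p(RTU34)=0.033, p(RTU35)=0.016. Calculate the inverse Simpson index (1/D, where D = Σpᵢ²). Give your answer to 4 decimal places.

D = 0.016² + 0.016² + 0.033² + 0.033² + 0.016² + 0.033² + 0.804² + 0.033² + 0.016² = 0.0002560 + 0.0002560 + 0.0010890 + 0.0010890 + 0.0002560 + 0.0010890 + 0.6464160 + 0.0010890 + 0.0002560 = 0.6517960 (working shown to 7 dp, full precision carried).
So 1/D = 1.534222, i.e. 1.5342 to 4 decimal places.

1.5342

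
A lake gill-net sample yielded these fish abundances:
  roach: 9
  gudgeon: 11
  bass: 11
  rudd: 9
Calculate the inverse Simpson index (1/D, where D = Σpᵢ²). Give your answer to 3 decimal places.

3.960

Total N = 9+11+11+9 = 40, so the proportions are 0.225, 0.275, 0.275, 0.225 (working shown to 7 dp, full precision carried).
D = 0.225² + 0.275² + 0.275² + 0.225² = 0.0506250 + 0.0756250 + 0.0756250 + 0.0506250 = 0.2525000.
So 1/D = 3.96040, i.e. 3.960 to 3 decimal places.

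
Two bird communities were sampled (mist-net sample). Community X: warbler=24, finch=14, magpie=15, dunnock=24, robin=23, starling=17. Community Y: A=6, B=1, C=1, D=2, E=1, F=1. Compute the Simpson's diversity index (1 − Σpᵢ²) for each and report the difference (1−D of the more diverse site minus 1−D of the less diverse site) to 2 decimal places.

0.13

Community X: N=117, proportions 0.2051, 0.1197, 0.1282, 0.2051, 0.1966, 0.1453, giving 1−D = 0.8253 (working shown to 4 dp, full precision carried).
Community Y: N=12, proportions 0.5, 0.0833, 0.0833, 0.1667, 0.0833, 0.0833, giving 1−D = 0.6944.
Difference = |0.8253 − 0.6944| = 0.1309, i.e. 0.13 to 2 decimal places.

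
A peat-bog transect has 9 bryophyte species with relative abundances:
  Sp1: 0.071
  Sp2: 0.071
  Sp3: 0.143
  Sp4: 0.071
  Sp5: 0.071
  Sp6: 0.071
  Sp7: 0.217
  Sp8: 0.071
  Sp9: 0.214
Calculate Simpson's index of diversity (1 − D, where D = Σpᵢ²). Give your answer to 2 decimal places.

0.86

D = 0.071² + 0.071² + 0.143² + 0.071² + 0.071² + 0.071² + 0.217² + 0.071² + 0.214² = 0.0050 + 0.0050 + 0.0204 + 0.0050 + 0.0050 + 0.0050 + 0.0471 + 0.0050 + 0.0458 = 0.1436 (working shown to 4 dp, full precision carried).
So 1 − D = 0.8564, i.e. 0.86 to 2 decimal places.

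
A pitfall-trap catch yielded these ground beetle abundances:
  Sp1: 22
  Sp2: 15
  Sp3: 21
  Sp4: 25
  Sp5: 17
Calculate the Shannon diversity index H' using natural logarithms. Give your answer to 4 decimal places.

Total N = 22+15+21+25+17 = 100, so the proportions are 0.22, 0.15, 0.21, 0.25, 0.17 (working shown to 6 dp, full precision carried).
Each pᵢ ln pᵢ term: 0.22×(-1.514128)=-0.333108, 0.15×(-1.897120)=-0.284568, 0.21×(-1.560648)=-0.327736, 0.25×(-1.386294)=-0.346574, 0.17×(-1.771957)=-0.301233.
Sum = -1.593218, so H' = 1.5932.

1.5932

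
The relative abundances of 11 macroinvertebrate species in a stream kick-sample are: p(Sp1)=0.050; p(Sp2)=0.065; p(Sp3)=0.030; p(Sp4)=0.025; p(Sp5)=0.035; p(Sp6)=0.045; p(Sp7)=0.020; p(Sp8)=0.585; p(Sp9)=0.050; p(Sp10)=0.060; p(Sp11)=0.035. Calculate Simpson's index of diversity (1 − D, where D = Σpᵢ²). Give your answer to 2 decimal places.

0.64

D = 0.05² + 0.065² + 0.03² + 0.025² + 0.035² + 0.045² + 0.02² + 0.585² + 0.05² + 0.06² + 0.035² = 0.0025 + 0.0042 + 0.0009 + 0.0006 + 0.0012 + 0.0020 + 0.0004 + 0.3422 + 0.0025 + 0.0036 + 0.0012 = 0.3614 (working shown to 4 dp, full precision carried).
So 1 − D = 0.6386, i.e. 0.64 to 2 decimal places.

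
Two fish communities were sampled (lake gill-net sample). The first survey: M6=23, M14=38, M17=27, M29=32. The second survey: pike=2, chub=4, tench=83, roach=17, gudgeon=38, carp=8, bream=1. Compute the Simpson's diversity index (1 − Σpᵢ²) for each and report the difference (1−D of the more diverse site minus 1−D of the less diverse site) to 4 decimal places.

0.1132

The first survey: N=120, proportions 0.191667, 0.316667, 0.225, 0.266667, giving 1−D = 0.741250 (working shown to 6 dp, full precision carried).
The second survey: N=153, proportions 0.013072, 0.026144, 0.542484, 0.111111, 0.248366, 0.052288, 0.006536, giving 1−D = 0.628049.
Difference = |0.741250 − 0.628049| = 0.113201, i.e. 0.1132 to 4 decimal places.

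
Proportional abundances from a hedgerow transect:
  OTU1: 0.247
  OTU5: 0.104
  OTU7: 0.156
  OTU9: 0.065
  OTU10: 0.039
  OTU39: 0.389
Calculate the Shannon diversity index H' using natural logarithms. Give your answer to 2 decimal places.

Each pᵢ ln pᵢ term (working shown to 4 dp, full precision carried): 0.247×(-1.3984)=-0.3454, 0.104×(-2.2634)=-0.2354, 0.156×(-1.8579)=-0.2898, 0.065×(-2.7334)=-0.1777, 0.039×(-3.2442)=-0.1265, 0.389×(-0.9442)=-0.3673.
Sum = -1.5421, so H' = 1.54.

1.54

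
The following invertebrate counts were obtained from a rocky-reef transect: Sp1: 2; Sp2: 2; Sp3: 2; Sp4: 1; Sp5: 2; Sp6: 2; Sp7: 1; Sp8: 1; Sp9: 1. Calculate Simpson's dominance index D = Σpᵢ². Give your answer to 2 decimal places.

0.12

Total N = 2+2+2+1+2+2+1+1+1 = 14, so the proportions are 0.1429, 0.1429, 0.1429, 0.0714, 0.1429, 0.1429, 0.0714, 0.0714, 0.0714 (working shown to 4 dp, full precision carried).
D = 0.1429² + 0.1429² + 0.1429² + 0.0714² + 0.1429² + 0.1429² + 0.0714² + 0.0714² + 0.0714² = 0.0204 + 0.0204 + 0.0204 + 0.0051 + 0.0204 + 0.0204 + 0.0051 + 0.0051 + 0.0051 = 0.1224.
To 2 decimal places, D = 0.12.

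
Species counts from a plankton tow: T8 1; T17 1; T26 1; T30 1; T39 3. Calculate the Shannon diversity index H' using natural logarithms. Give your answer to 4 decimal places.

Total N = 1+1+1+1+3 = 7, so the proportions are 0.142857, 0.142857, 0.142857, 0.142857, 0.428571 (working shown to 6 dp, full precision carried).
Each pᵢ ln pᵢ term: 0.142857×(-1.945910)=-0.277987, 0.142857×(-1.945910)=-0.277987, 0.142857×(-1.945910)=-0.277987, 0.142857×(-1.945910)=-0.277987, 0.428571×(-0.847298)=-0.363128.
Sum = -1.475076, so H' = 1.4751.

1.4751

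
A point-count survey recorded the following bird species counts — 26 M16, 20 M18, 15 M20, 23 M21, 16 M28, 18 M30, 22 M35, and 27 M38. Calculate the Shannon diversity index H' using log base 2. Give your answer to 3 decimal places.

Total N = 26+20+15+23+16+18+22+27 = 167, so the proportions are 0.15569, 0.11976, 0.08982, 0.13772, 0.09581, 0.10778, 0.13174, 0.16168 (working shown to 5 dp, full precision carried).
Each pᵢ log₂ pᵢ term: 0.15569×(-2.68326)=-0.41775, 0.11976×(-3.06178)=-0.36668, 0.08982×(-3.47681)=-0.31229, 0.13772×(-2.86014)=-0.39391, 0.09581×(-3.38370)=-0.32419, 0.10778×(-3.21378)=-0.34640, 0.13174×(-2.92427)=-0.38523, 0.16168×(-2.62882)=-0.42502.
Sum = -2.97147, so H' = 2.971.

2.971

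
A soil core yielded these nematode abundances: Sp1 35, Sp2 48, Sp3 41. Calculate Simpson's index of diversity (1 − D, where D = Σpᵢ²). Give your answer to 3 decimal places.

0.661

Total N = 35+48+41 = 124, so the proportions are 0.28226, 0.3871, 0.33065 (working shown to 5 dp, full precision carried).
D = 0.28226² + 0.3871² + 0.33065² = 0.07967 + 0.14984 + 0.10933 = 0.33884.
So 1 − D = 0.66116, i.e. 0.661 to 3 decimal places.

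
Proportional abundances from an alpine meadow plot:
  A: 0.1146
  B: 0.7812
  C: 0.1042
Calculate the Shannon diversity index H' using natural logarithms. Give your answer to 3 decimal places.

0.677

Each pᵢ ln pᵢ term (working shown to 5 dp, full precision carried): 0.1146×(-2.16631)=-0.24826, 0.7812×(-0.24692)=-0.19290, 0.1042×(-2.26144)=-0.23564.
Sum = -0.67680, so H' = 0.677.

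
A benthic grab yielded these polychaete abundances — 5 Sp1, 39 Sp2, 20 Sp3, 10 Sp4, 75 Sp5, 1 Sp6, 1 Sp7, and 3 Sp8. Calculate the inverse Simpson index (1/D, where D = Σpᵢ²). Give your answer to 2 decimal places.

3.09

Total N = 5+39+20+10+75+1+1+3 = 154, so the proportions are 0.03247, 0.25325, 0.12987, 0.06494, 0.48701, 0.00649, 0.00649, 0.01948 (working shown to 5 dp, full precision carried).
D = 0.03247² + 0.25325² + 0.12987² + 0.06494² + 0.48701² + 0.00649² + 0.00649² + 0.01948² = 0.00105 + 0.06413 + 0.01687 + 0.00422 + 0.23718 + 0.00004 + 0.00004 + 0.00038 = 0.32392.
So 1/D = 3.0872, i.e. 3.09 to 2 decimal places.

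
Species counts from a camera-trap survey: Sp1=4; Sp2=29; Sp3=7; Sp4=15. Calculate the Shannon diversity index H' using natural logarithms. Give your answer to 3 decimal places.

1.145

Total N = 4+29+7+15 = 55, so the proportions are 0.07273, 0.52727, 0.12727, 0.27273 (working shown to 5 dp, full precision carried).
Each pᵢ ln pᵢ term: 0.07273×(-2.62104)=-0.19062, 0.52727×(-0.64004)=-0.33747, 0.12727×(-2.06142)=-0.26236, 0.27273×(-1.29928)=-0.35435.
Sum = -1.14481, so H' = 1.145.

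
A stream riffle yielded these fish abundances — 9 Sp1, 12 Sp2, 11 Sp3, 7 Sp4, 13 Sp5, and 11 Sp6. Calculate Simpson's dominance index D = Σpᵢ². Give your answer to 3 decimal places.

0.173

Total N = 9+12+11+7+13+11 = 63, so the proportions are 0.14286, 0.19048, 0.1746, 0.11111, 0.20635, 0.1746 (working shown to 5 dp, full precision carried).
D = 0.14286² + 0.19048² + 0.1746² + 0.11111² + 0.20635² + 0.1746² = 0.02041 + 0.03628 + 0.03049 + 0.01235 + 0.04258 + 0.03049 = 0.17259.
To 3 decimal places, D = 0.173.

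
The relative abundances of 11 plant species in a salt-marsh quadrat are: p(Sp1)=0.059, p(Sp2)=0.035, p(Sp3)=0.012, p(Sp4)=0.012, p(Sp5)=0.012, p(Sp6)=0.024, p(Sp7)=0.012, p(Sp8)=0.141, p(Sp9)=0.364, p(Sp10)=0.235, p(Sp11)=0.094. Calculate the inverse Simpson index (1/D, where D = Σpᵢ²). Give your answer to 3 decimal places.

D = 0.059² + 0.035² + 0.012² + 0.012² + 0.012² + 0.024² + 0.012² + 0.141² + 0.364² + 0.235² + 0.094² = 0.0034810 + 0.0012250 + 0.0001440 + 0.0001440 + 0.0001440 + 0.0005760 + 0.0001440 + 0.0198810 + 0.1324960 + 0.0552250 + 0.0088360 = 0.2222960 (working shown to 7 dp, full precision carried).
So 1/D = 4.49851, i.e. 4.499 to 3 decimal places.

4.499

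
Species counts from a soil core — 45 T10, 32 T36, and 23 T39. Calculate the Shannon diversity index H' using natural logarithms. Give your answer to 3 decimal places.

1.062

Total N = 45+32+23 = 100, so the proportions are 0.45, 0.32, 0.23 (working shown to 5 dp, full precision carried).
Each pᵢ ln pᵢ term: 0.45×(-0.79851)=-0.35933, 0.32×(-1.13943)=-0.36462, 0.23×(-1.46968)=-0.33803.
Sum = -1.06197, so H' = 1.062.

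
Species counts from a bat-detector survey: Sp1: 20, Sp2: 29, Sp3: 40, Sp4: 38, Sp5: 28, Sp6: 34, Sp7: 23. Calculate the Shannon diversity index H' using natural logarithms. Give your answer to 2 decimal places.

Total N = 20+29+40+38+28+34+23 = 212, so the proportions are 0.0943, 0.1368, 0.1887, 0.1792, 0.1321, 0.1604, 0.1085 (working shown to 4 dp, full precision carried).
Each pᵢ ln pᵢ term: 0.0943×(-2.3609)=-0.2227, 0.1368×(-1.9893)=-0.2721, 0.1887×(-1.6677)=-0.3147, 0.1792×(-1.7190)=-0.3081, 0.1321×(-2.0244)=-0.2674, 0.1604×(-1.8302)=-0.2935, 0.1085×(-2.2211)=-0.2410.
Sum = -1.9195, so H' = 1.92.

1.92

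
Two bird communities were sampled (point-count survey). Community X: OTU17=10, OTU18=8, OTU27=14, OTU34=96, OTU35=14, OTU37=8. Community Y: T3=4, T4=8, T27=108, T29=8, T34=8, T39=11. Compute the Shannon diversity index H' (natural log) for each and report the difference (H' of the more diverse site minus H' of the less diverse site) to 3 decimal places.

Community X: N=150, proportions 0.066667, 0.053333, 0.093333, 0.64, 0.093333, 0.053333, giving H' = 1.221516 (working shown to 6 dp, full precision carried).
Community Y: N=147, proportions 0.027211, 0.054422, 0.734694, 0.054422, 0.054422, 0.07483, giving H' = 0.993842.
Difference = |1.221516 − 0.993842| = 0.227674, i.e. 0.228 to 3 decimal places.

0.228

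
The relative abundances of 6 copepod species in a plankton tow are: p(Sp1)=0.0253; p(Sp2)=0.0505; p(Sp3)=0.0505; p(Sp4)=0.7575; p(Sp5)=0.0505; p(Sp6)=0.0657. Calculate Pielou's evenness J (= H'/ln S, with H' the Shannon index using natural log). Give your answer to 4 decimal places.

H' = −Σ pᵢ ln pᵢ = −((-0.093027) + (-0.150782) + (-0.150782) + (-0.210382) + (-0.150782) + (-0.178879)) = 0.934633 (working shown to 6 dp, full precision carried).
With S = 6 species, ln S = 1.791759, so J = 0.934633/1.791759 = 0.521629, i.e. 0.5216 to 4 decimal places.

0.5216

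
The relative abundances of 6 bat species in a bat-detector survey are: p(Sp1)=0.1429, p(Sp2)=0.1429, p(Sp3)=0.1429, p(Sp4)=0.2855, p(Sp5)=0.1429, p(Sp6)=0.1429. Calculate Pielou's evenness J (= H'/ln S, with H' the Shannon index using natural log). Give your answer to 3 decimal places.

H' = −Σ pᵢ ln pᵢ = −((-0.27803) + (-0.27803) + (-0.27803) + (-0.35788) + (-0.27803) + (-0.27803)) = 1.74802 (working shown to 5 dp, full precision carried).
With S = 6 species, ln S = 1.79176, so J = 1.74802/1.79176 = 0.97559, i.e. 0.976 to 3 decimal places.

0.976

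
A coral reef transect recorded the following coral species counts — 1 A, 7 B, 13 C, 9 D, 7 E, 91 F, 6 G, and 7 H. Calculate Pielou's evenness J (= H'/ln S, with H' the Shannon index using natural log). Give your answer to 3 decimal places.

0.623

Total N = 1+7+13+9+7+91+6+7 = 141, so the proportions are 0.00709, 0.04965, 0.0922, 0.06383, 0.04965, 0.64539, 0.04255, 0.04965 (working shown to 5 dp, full precision carried).
H' = −Σ pᵢ ln pᵢ = −((-0.03510) + (-0.14908) + (-0.21978) + (-0.17563) + (-0.14908) + (-0.28262) + (-0.13434) + (-0.14908)) = 1.29470.
With S = 8 species, ln S = 2.07944, so J = 1.29470/2.07944 = 0.62262, i.e. 0.623 to 3 decimal places.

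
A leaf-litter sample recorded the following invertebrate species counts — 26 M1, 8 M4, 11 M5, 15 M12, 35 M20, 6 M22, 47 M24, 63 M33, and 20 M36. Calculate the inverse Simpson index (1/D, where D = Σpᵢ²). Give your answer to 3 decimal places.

Total N = 26+8+11+15+35+6+47+63+20 = 231, so the proportions are 0.1125541, 0.034632, 0.047619, 0.0649351, 0.1515152, 0.025974, 0.2034632, 0.2727273, 0.0865801 (working shown to 7 dp, full precision carried).
D = 0.1125541² + 0.034632² + 0.047619² + 0.0649351² + 0.1515152² + 0.025974² + 0.2034632² + 0.2727273² + 0.0865801² = 0.0126684 + 0.0011994 + 0.0022676 + 0.0042166 + 0.0229568 + 0.0006747 + 0.0413973 + 0.0743802 + 0.0074961 = 0.1672570.
So 1/D = 5.97882, i.e. 5.979 to 3 decimal places.

5.979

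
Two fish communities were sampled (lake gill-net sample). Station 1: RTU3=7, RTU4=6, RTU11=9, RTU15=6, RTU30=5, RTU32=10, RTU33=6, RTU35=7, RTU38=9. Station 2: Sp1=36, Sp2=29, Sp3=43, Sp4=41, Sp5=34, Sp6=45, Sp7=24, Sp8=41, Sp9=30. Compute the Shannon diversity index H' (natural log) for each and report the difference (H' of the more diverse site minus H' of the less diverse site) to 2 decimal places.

0.01

Station 1: N=65, proportions 0.1077, 0.0923, 0.1385, 0.0923, 0.0769, 0.1538, 0.0923, 0.1077, 0.1385, giving H' = 2.1726 (working shown to 4 dp, full precision carried).
Station 2: N=323, proportions 0.1115, 0.0898, 0.1331, 0.1269, 0.1053, 0.1393, 0.0743, 0.1269, 0.0929, giving H' = 2.1789.
Difference = |2.1726 − 2.1789| = 0.0063, i.e. 0.01 to 2 decimal places.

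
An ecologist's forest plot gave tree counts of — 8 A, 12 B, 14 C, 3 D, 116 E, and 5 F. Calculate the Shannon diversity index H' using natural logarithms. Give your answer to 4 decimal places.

Total N = 8+12+14+3+116+5 = 158, so the proportions are 0.050633, 0.075949, 0.088608, 0.018987, 0.734177, 0.031646 (working shown to 6 dp, full precision carried).
Each pᵢ ln pᵢ term: 0.050633×(-2.983153)=-0.151046, 0.075949×(-2.577688)=-0.195774, 0.088608×(-2.423538)=-0.214744, 0.018987×(-3.963983)=-0.075265, 0.734177×(-0.309005)=-0.226864, 0.031646×(-3.453157)=-0.109277.
Sum = -0.972970, so H' = 0.9730.

0.9730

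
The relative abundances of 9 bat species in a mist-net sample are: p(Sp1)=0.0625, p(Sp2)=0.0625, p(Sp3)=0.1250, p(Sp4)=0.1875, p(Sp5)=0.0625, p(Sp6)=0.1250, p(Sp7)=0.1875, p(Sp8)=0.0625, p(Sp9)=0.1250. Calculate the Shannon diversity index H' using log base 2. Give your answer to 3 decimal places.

3.031

Each pᵢ log₂ pᵢ term (working shown to 5 dp, full precision carried): 0.0625×(-4.00000)=-0.25000, 0.0625×(-4.00000)=-0.25000, 0.125×(-3.00000)=-0.37500, 0.1875×(-2.41504)=-0.45282, 0.0625×(-4.00000)=-0.25000, 0.125×(-3.00000)=-0.37500, 0.1875×(-2.41504)=-0.45282, 0.0625×(-4.00000)=-0.25000, 0.125×(-3.00000)=-0.37500.
Sum = -3.03064, so H' = 3.031.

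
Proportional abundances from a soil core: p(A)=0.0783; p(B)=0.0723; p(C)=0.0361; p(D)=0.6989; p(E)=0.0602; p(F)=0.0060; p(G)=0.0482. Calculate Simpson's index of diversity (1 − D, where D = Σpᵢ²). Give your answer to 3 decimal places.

D = 0.0783² + 0.0723² + 0.0361² + 0.6989² + 0.0602² + 0.006² + 0.0482² = 0.00613 + 0.00523 + 0.00130 + 0.48846 + 0.00362 + 0.00004 + 0.00232 = 0.50711 (working shown to 5 dp, full precision carried).
So 1 − D = 0.49289, i.e. 0.493 to 3 decimal places.

0.493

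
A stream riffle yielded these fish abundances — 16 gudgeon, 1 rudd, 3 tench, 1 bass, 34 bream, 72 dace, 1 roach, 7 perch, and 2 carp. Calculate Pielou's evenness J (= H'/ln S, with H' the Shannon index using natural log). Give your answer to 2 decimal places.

Total N = 16+1+3+1+34+72+1+7+2 = 137, so the proportions are 0.1168, 0.0073, 0.0219, 0.0073, 0.2482, 0.5255, 0.0073, 0.0511, 0.0146 (working shown to 4 dp, full precision carried).
H' = −Σ pᵢ ln pᵢ = −((-0.2508) + (-0.0359) + (-0.0837) + (-0.0359) + (-0.3459) + (-0.3381) + (-0.0359) + (-0.1520) + (-0.0617)) = 1.3398.
With S = 9 species, ln S = 2.1972, so J = 1.3398/2.1972 = 0.6098, i.e. 0.61 to 2 decimal places.

0.61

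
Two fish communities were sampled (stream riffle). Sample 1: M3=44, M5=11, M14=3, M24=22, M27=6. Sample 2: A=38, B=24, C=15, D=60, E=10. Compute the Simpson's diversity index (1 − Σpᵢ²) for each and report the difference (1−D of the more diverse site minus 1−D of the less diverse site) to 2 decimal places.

0.07

Sample 1: N=86, proportions 0.5116, 0.1279, 0.0349, 0.2558, 0.0698, giving 1−D = 0.6504 (working shown to 4 dp, full precision carried).
Sample 2: N=147, proportions 0.2585, 0.1633, 0.102, 0.4082, 0.068, giving 1−D = 0.7249.
Difference = |0.6504 − 0.7249| = 0.0745, i.e. 0.07 to 2 decimal places.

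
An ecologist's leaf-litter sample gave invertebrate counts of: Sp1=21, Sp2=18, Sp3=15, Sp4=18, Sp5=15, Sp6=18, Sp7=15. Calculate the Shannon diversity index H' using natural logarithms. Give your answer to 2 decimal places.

1.94

Total N = 21+18+15+18+15+18+15 = 120, so the proportions are 0.175, 0.15, 0.125, 0.15, 0.125, 0.15, 0.125 (working shown to 4 dp, full precision carried).
Each pᵢ ln pᵢ term: 0.175×(-1.7430)=-0.3050, 0.15×(-1.8971)=-0.2846, 0.125×(-2.0794)=-0.2599, 0.15×(-1.8971)=-0.2846, 0.125×(-2.0794)=-0.2599, 0.15×(-1.8971)=-0.2846, 0.125×(-2.0794)=-0.2599.
Sum = -1.9385, so H' = 1.94.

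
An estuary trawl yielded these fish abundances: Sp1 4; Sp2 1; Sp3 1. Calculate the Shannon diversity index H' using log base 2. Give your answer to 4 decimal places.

Total N = 4+1+1 = 6, so the proportions are 0.666667, 0.166667, 0.166667 (working shown to 6 dp, full precision carried).
Each pᵢ log₂ pᵢ term: 0.666667×(-0.584963)=-0.389975, 0.166667×(-2.584963)=-0.430827, 0.166667×(-2.584963)=-0.430827.
Sum = -1.251629, so H' = 1.2516.

1.2516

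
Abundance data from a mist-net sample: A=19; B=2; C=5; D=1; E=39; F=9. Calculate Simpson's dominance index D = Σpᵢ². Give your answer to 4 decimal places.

0.3543

Total N = 19+2+5+1+39+9 = 75, so the proportions are 0.253333, 0.026667, 0.066667, 0.013333, 0.52, 0.12 (working shown to 6 dp, full precision carried).
D = 0.253333² + 0.026667² + 0.066667² + 0.013333² + 0.52² + 0.12² = 0.064178 + 0.000711 + 0.004444 + 0.000178 + 0.270400 + 0.014400 = 0.354311.
To 4 decimal places, D = 0.3543.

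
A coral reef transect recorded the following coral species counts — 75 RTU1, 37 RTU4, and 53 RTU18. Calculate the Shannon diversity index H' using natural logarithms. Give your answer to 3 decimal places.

Total N = 75+37+53 = 165, so the proportions are 0.45455, 0.22424, 0.32121 (working shown to 5 dp, full precision carried).
Each pᵢ ln pᵢ term: 0.45455×(-0.78846)=-0.35839, 0.22424×(-1.49503)=-0.33525, 0.32121×(-1.13565)=-0.36479.
Sum = -1.05842, so H' = 1.058.

1.058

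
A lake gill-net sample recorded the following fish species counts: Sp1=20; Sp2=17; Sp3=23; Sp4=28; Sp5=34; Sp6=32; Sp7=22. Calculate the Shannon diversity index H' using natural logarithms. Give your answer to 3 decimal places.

1.919

Total N = 20+17+23+28+34+32+22 = 176, so the proportions are 0.11364, 0.09659, 0.13068, 0.15909, 0.19318, 0.18182, 0.125 (working shown to 5 dp, full precision carried).
Each pᵢ ln pᵢ term: 0.11364×(-2.17475)=-0.24713, 0.09659×(-2.33727)=-0.22576, 0.13068×(-2.03499)=-0.26594, 0.15909×(-1.83828)=-0.29245, 0.19318×(-1.64412)=-0.31761, 0.18182×(-1.70475)=-0.30995, 0.125×(-2.07944)=-0.25993.
Sum = -1.91878, so H' = 1.919.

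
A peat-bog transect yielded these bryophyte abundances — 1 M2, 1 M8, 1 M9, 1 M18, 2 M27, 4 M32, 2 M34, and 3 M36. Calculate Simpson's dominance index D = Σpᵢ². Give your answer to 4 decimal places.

Total N = 1+1+1+1+2+4+2+3 = 15, so the proportions are 0.066667, 0.066667, 0.066667, 0.066667, 0.133333, 0.266667, 0.133333, 0.2 (working shown to 6 dp, full precision carried).
D = 0.066667² + 0.066667² + 0.066667² + 0.066667² + 0.133333² + 0.266667² + 0.133333² + 0.2² = 0.004444 + 0.004444 + 0.004444 + 0.004444 + 0.017778 + 0.071111 + 0.017778 + 0.040000 = 0.164444.
To 4 decimal places, D = 0.1644.

0.1644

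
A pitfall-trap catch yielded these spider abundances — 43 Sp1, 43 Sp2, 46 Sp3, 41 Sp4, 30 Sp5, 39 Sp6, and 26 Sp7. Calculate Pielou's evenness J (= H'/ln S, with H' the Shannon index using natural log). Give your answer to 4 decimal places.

0.9912

Total N = 43+43+46+41+30+39+26 = 268, so the proportions are 0.160448, 0.160448, 0.171642, 0.152985, 0.11194, 0.145522, 0.097015 (working shown to 6 dp, full precision carried).
H' = −Σ pᵢ ln pᵢ = −((-0.293585) + (-0.293585) + (-0.302492) + (-0.287216) + (-0.245126) + (-0.280484) + (-0.226325)) = 1.928813.
With S = 7 species, ln S = 1.945910, so J = 1.928813/1.945910 = 0.991214, i.e. 0.9912 to 4 decimal places.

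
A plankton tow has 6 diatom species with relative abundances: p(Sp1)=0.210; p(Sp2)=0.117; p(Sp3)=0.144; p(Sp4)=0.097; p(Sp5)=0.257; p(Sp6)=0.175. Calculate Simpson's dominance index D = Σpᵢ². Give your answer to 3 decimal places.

D = 0.21² + 0.117² + 0.144² + 0.097² + 0.257² + 0.175² = 0.04410 + 0.01369 + 0.02074 + 0.00941 + 0.06605 + 0.03062 = 0.18461 (working shown to 5 dp, full precision carried).
To 3 decimal places, D = 0.185.

0.185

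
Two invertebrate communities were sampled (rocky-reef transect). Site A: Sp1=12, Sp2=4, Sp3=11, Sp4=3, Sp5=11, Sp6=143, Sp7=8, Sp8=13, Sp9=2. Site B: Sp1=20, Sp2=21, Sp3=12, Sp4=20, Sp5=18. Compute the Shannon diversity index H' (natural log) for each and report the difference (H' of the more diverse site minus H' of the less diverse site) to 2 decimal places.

Site A: N=207, proportions 0.05797, 0.01932, 0.05314, 0.01449, 0.05314, 0.69082, 0.03865, 0.0628, 0.00966, giving H' = 1.21452 (working shown to 5 dp, full precision carried).
Site B: N=91, proportions 0.21978, 0.23077, 0.13187, 0.21978, 0.1978, giving H' = 1.59207.
Difference = |1.21452 − 1.59207| = 0.37755, i.e. 0.38 to 2 decimal places.

0.38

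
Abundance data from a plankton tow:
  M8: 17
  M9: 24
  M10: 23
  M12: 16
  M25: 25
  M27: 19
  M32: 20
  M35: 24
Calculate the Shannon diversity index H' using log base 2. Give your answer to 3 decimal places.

Total N = 17+24+23+16+25+19+20+24 = 168, so the proportions are 0.10119, 0.14286, 0.1369, 0.09524, 0.14881, 0.1131, 0.11905, 0.14286 (working shown to 5 dp, full precision carried).
Each pᵢ log₂ pᵢ term: 0.10119×(-3.30485)=-0.33442, 0.14286×(-2.80735)=-0.40105, 0.1369×(-2.86876)=-0.39275, 0.09524×(-3.39232)=-0.32308, 0.14881×(-2.74846)=-0.40900, 0.1131×(-3.14439)=-0.35562, 0.11905×(-3.07039)=-0.36552, 0.14286×(-2.80735)=-0.40105.
Sum = -2.98248, so H' = 2.982.

2.982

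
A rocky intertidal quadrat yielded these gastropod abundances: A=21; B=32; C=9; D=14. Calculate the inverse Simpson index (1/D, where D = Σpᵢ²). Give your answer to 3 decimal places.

3.316

Total N = 21+32+9+14 = 76, so the proportions are 0.2763158, 0.4210526, 0.1184211, 0.1842105 (working shown to 7 dp, full precision carried).
D = 0.2763158² + 0.4210526² + 0.1184211² + 0.1842105² = 0.0763504 + 0.1772853 + 0.0140235 + 0.0339335 = 0.3015928.
So 1/D = 3.31573, i.e. 3.316 to 3 decimal places.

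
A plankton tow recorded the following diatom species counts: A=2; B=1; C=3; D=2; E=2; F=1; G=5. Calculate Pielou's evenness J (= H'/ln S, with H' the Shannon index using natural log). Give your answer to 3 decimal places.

Total N = 2+1+3+2+2+1+5 = 16, so the proportions are 0.125, 0.0625, 0.1875, 0.125, 0.125, 0.0625, 0.3125 (working shown to 5 dp, full precision carried).
H' = −Σ pᵢ ln pᵢ = −((-0.25993) + (-0.17329) + (-0.31387) + (-0.25993) + (-0.25993) + (-0.17329) + (-0.36348)) = 1.80372.
With S = 7 species, ln S = 1.94591, so J = 1.80372/1.94591 = 0.92693, i.e. 0.927 to 3 decimal places.

0.927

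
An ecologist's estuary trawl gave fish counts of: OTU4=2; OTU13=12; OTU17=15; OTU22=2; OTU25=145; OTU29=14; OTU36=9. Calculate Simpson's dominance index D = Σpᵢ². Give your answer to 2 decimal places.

0.55

Total N = 2+12+15+2+145+14+9 = 199, so the proportions are 0.0101, 0.0603, 0.0754, 0.0101, 0.7286, 0.0704, 0.0452 (working shown to 4 dp, full precision carried).
D = 0.0101² + 0.0603² + 0.0754² + 0.0101² + 0.7286² + 0.0704² + 0.0452² = 0.0001 + 0.0036 + 0.0057 + 0.0001 + 0.5309 + 0.0049 + 0.0020 = 0.5474.
To 2 decimal places, D = 0.55.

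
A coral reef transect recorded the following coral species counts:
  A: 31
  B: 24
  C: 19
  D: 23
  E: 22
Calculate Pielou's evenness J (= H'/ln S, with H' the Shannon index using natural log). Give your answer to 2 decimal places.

Total N = 31+24+19+23+22 = 119, so the proportions are 0.2605, 0.2017, 0.1597, 0.1933, 0.1849 (working shown to 4 dp, full precision carried).
H' = −Σ pᵢ ln pᵢ = −((-0.3504) + (-0.3229) + (-0.2929) + (-0.3177) + (-0.3121)) = 1.5960.
With S = 5 species, ln S = 1.6094, so J = 1.5960/1.6094 = 0.9917, i.e. 0.99 to 2 decimal places.

0.99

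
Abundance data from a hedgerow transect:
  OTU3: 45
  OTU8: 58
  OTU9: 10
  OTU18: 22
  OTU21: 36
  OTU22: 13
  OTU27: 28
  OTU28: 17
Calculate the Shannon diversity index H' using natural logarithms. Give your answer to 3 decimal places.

1.933

Total N = 45+58+10+22+36+13+28+17 = 229, so the proportions are 0.19651, 0.25328, 0.04367, 0.09607, 0.15721, 0.05677, 0.12227, 0.07424 (working shown to 5 dp, full precision carried).
Each pᵢ ln pᵢ term: 0.19651×(-1.62706)=-0.31973, 0.25328×(-1.37328)=-0.34782, 0.04367×(-3.13114)=-0.13673, 0.09607×(-2.34268)=-0.22506, 0.15721×(-1.85020)=-0.29086, 0.05677×(-2.86877)=-0.16286, 0.12227×(-2.10152)=-0.25695, 0.07424×(-2.60051)=-0.19305.
Sum = -1.93306, so H' = 1.933.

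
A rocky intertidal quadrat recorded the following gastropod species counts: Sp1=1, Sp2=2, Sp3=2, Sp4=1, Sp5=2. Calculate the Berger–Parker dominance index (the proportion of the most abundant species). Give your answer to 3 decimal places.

Total N = 1+2+2+1+2 = 8, so the proportions are 0.125, 0.25, 0.25, 0.125, 0.25 (working shown to 5 dp, full precision carried).
The largest proportion is 0.25, i.e. d = 0.250 to 3 decimal places.

0.250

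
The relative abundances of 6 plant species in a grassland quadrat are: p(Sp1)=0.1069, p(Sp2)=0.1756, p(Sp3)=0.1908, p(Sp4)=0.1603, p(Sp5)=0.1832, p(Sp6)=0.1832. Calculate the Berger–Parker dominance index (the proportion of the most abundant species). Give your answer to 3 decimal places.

0.191

The largest proportion is 0.1908, i.e. d = 0.191 to 3 decimal places.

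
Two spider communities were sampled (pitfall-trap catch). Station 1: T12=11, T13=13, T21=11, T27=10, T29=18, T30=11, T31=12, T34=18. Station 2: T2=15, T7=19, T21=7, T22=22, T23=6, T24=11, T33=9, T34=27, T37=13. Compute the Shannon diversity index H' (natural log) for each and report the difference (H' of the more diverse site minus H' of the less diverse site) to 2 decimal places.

0.03

Station 1: N=104, proportions 0.1058, 0.125, 0.1058, 0.0962, 0.1731, 0.1058, 0.1154, 0.1731, giving H' = 2.0543 (working shown to 4 dp, full precision carried).
Station 2: N=129, proportions 0.1163, 0.1473, 0.0543, 0.1705, 0.0465, 0.0853, 0.0698, 0.2093, 0.1008, giving H' = 2.0891.
Difference = |2.0543 − 2.0891| = 0.0348, i.e. 0.03 to 2 decimal places.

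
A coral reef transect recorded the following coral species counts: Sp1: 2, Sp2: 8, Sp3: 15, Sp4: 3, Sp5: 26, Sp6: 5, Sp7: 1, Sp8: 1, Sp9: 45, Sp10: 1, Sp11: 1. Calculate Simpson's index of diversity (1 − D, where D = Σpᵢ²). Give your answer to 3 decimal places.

Total N = 2+8+15+3+26+5+1+1+45+1+1 = 108, so the proportions are 0.01852, 0.07407, 0.13889, 0.02778, 0.24074, 0.0463, 0.00926, 0.00926, 0.41667, 0.00926, 0.00926 (working shown to 5 dp, full precision carried).
D = 0.01852² + 0.07407² + 0.13889² + 0.02778² + 0.24074² + 0.0463² + 0.00926² + 0.00926² + 0.41667² + 0.00926² + 0.00926² = 0.00034 + 0.00549 + 0.01929 + 0.00077 + 0.05796 + 0.00214 + 0.00009 + 0.00009 + 0.17361 + 0.00009 + 0.00009 = 0.25995.
So 1 − D = 0.74005, i.e. 0.740 to 3 decimal places.

0.740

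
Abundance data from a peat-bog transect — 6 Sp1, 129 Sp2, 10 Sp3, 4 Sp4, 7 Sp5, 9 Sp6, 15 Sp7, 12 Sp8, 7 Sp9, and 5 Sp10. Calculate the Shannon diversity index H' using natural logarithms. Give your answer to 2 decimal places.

1.44

Total N = 6+129+10+4+7+9+15+12+7+5 = 204, so the proportions are 0.0294, 0.6324, 0.049, 0.0196, 0.0343, 0.0441, 0.0735, 0.0588, 0.0343, 0.0245 (working shown to 4 dp, full precision carried).
Each pᵢ ln pᵢ term: 0.0294×(-3.5264)=-0.1037, 0.6324×(-0.4583)=-0.2898, 0.049×(-3.0155)=-0.1478, 0.0196×(-3.9318)=-0.0771, 0.0343×(-3.3722)=-0.1157, 0.0441×(-3.1209)=-0.1377, 0.0735×(-2.6101)=-0.1919, 0.0588×(-2.8332)=-0.1667, 0.0343×(-3.3722)=-0.1157, 0.0245×(-3.7087)=-0.0909.
Sum = -1.4370, so H' = 1.44.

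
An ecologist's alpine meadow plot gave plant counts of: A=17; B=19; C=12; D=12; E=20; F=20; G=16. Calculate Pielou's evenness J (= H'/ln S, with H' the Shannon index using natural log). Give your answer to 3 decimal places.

0.990

Total N = 17+19+12+12+20+20+16 = 116, so the proportions are 0.14655, 0.16379, 0.10345, 0.10345, 0.17241, 0.17241, 0.13793 (working shown to 5 dp, full precision carried).
H' = −Σ pᵢ ln pᵢ = −((-0.28143) + (-0.29633) + (-0.23469) + (-0.23469) + (-0.30308) + (-0.30308) + (-0.27324)) = 1.92654.
With S = 7 species, ln S = 1.94591, so J = 1.92654/1.94591 = 0.99005, i.e. 0.990 to 3 decimal places.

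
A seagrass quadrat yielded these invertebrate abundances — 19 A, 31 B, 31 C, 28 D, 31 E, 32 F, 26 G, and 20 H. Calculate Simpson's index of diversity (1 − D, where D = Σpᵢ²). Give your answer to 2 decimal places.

0.87

Total N = 19+31+31+28+31+32+26+20 = 218, so the proportions are 0.0872, 0.1422, 0.1422, 0.1284, 0.1422, 0.1468, 0.1193, 0.0917 (working shown to 4 dp, full precision carried).
D = 0.0872² + 0.1422² + 0.1422² + 0.1284² + 0.1422² + 0.1468² + 0.1193² + 0.0917² = 0.0076 + 0.0202 + 0.0202 + 0.0165 + 0.0202 + 0.0215 + 0.0142 + 0.0084 = 0.1289.
So 1 − D = 0.8711, i.e. 0.87 to 2 decimal places.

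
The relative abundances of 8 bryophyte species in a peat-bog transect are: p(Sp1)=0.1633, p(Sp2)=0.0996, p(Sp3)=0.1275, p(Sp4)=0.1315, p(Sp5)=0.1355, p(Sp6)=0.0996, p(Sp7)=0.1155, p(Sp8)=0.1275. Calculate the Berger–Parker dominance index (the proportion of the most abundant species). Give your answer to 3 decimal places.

0.163

The largest proportion is 0.1633, i.e. d = 0.163 to 3 decimal places.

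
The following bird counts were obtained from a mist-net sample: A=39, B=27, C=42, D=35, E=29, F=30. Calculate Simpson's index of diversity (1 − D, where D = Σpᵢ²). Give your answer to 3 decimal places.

Total N = 39+27+42+35+29+30 = 202, so the proportions are 0.19307, 0.13366, 0.20792, 0.17327, 0.14356, 0.14851 (working shown to 5 dp, full precision carried).
D = 0.19307² + 0.13366² + 0.20792² + 0.17327² + 0.14356² + 0.14851² = 0.03728 + 0.01787 + 0.04323 + 0.03002 + 0.02061 + 0.02206 = 0.17106.
So 1 − D = 0.82894, i.e. 0.829 to 3 decimal places.

0.829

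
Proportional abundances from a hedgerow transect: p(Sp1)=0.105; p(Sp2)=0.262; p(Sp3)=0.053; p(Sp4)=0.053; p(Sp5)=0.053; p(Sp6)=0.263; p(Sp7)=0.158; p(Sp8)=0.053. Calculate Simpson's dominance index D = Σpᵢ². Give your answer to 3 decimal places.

D = 0.105² + 0.262² + 0.053² + 0.053² + 0.053² + 0.263² + 0.158² + 0.053² = 0.01102 + 0.06864 + 0.00281 + 0.00281 + 0.00281 + 0.06917 + 0.02496 + 0.00281 = 0.18504 (working shown to 5 dp, full precision carried).
To 3 decimal places, D = 0.185.

0.185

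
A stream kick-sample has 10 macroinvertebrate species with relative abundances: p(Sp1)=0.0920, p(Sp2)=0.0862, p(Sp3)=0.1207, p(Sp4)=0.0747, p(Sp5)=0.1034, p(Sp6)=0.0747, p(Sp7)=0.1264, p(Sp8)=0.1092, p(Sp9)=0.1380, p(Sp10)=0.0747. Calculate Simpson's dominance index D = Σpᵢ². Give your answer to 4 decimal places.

D = 0.092² + 0.0862² + 0.1207² + 0.0747² + 0.1034² + 0.0747² + 0.1264² + 0.1092² + 0.138² + 0.0747² = 0.008464 + 0.007430 + 0.014568 + 0.005580 + 0.010692 + 0.005580 + 0.015977 + 0.011925 + 0.019044 + 0.005580 = 0.104840 (working shown to 6 dp, full precision carried).
To 4 decimal places, D = 0.1048.

0.1048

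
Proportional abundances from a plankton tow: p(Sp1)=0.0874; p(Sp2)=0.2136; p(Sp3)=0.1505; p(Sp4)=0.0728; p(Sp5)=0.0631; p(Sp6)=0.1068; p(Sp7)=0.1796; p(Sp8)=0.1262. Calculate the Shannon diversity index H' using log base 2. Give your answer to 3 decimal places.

2.887

Each pᵢ log₂ pᵢ term (working shown to 5 dp, full precision carried): 0.0874×(-3.51622)=-0.30732, 0.2136×(-2.22702)=-0.47569, 0.1505×(-2.73216)=-0.41119, 0.0728×(-3.77992)=-0.27518, 0.0631×(-3.98622)=-0.25153, 0.1068×(-3.22702)=-0.34465, 0.1796×(-2.47714)=-0.44489, 0.1262×(-2.98622)=-0.37686.
Sum = -2.88731, so H' = 2.887.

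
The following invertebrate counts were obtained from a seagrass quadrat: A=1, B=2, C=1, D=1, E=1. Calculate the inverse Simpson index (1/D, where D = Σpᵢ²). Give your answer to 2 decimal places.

Total N = 1+2+1+1+1 = 6, so the proportions are 0.166667, 0.333333, 0.166667, 0.166667, 0.166667 (working shown to 6 dp, full precision carried).
D = 0.166667² + 0.333333² + 0.166667² + 0.166667² + 0.166667² = 0.027778 + 0.111111 + 0.027778 + 0.027778 + 0.027778 = 0.222222.
So 1/D = 4.5000, i.e. 4.50 to 2 decimal places.

4.50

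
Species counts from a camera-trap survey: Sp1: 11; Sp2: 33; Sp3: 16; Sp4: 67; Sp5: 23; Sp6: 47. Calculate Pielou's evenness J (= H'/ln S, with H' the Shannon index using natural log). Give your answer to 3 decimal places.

0.906

Total N = 11+33+16+67+23+47 = 197, so the proportions are 0.05584, 0.16751, 0.08122, 0.3401, 0.11675, 0.23858 (working shown to 5 dp, full precision carried).
H' = −Σ pᵢ ln pᵢ = −((-0.16111) + (-0.29929) + (-0.20391) + (-0.36680) + (-0.25075) + (-0.34190)) = 1.62376.
With S = 6 species, ln S = 1.79176, so J = 1.62376/1.79176 = 0.90624, i.e. 0.906 to 3 decimal places.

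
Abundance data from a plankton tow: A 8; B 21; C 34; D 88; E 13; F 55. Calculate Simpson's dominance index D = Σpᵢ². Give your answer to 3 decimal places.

Total N = 8+21+34+88+13+55 = 219, so the proportions are 0.03653, 0.09589, 0.15525, 0.40183, 0.05936, 0.25114 (working shown to 5 dp, full precision carried).
D = 0.03653² + 0.09589² + 0.15525² + 0.40183² + 0.05936² + 0.25114² = 0.00133 + 0.00919 + 0.02410 + 0.16146 + 0.00352 + 0.06307 = 0.26269.
To 3 decimal places, D = 0.263.

0.263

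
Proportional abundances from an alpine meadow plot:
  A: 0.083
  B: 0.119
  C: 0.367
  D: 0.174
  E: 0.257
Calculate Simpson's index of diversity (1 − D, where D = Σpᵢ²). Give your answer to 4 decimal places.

0.7479

D = 0.083² + 0.119² + 0.367² + 0.174² + 0.257² = 0.006889 + 0.014161 + 0.134689 + 0.030276 + 0.066049 = 0.252064 (working shown to 6 dp, full precision carried).
So 1 − D = 0.747936, i.e. 0.7479 to 4 decimal places.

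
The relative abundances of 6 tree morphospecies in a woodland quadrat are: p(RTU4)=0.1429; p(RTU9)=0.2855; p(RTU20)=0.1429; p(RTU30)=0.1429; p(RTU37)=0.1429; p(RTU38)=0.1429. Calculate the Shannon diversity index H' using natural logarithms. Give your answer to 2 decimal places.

Each pᵢ ln pᵢ term (working shown to 4 dp, full precision carried): 0.1429×(-1.9456)=-0.2780, 0.2855×(-1.2535)=-0.3579, 0.1429×(-1.9456)=-0.2780, 0.1429×(-1.9456)=-0.2780, 0.1429×(-1.9456)=-0.2780, 0.1429×(-1.9456)=-0.2780.
Sum = -1.7480, so H' = 1.75.

1.75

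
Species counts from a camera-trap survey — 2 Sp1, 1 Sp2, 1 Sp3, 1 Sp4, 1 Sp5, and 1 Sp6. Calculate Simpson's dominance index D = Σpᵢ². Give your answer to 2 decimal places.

0.18

Total N = 2+1+1+1+1+1 = 7, so the proportions are 0.2857, 0.1429, 0.1429, 0.1429, 0.1429, 0.1429 (working shown to 4 dp, full precision carried).
D = 0.2857² + 0.1429² + 0.1429² + 0.1429² + 0.1429² + 0.1429² = 0.0816 + 0.0204 + 0.0204 + 0.0204 + 0.0204 + 0.0204 = 0.1837.
To 2 decimal places, D = 0.18.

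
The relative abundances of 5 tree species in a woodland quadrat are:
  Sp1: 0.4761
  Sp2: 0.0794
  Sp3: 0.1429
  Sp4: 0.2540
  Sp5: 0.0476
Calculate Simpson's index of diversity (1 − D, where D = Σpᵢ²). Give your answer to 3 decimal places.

D = 0.4761² + 0.0794² + 0.1429² + 0.254² + 0.0476² = 0.22667 + 0.00630 + 0.02042 + 0.06452 + 0.00227 = 0.32018 (working shown to 5 dp, full precision carried).
So 1 − D = 0.67982, i.e. 0.680 to 3 decimal places.

0.680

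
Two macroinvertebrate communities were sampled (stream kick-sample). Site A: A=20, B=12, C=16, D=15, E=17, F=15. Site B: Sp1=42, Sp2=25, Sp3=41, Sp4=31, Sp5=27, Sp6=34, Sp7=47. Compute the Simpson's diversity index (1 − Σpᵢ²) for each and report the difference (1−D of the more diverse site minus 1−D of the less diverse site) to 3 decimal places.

0.021

Site A: N=95, proportions 0.21053, 0.12632, 0.16842, 0.15789, 0.17895, 0.15789, giving 1−D = 0.82947 (working shown to 5 dp, full precision carried).
Site B: N=247, proportions 0.17004, 0.10121, 0.16599, 0.12551, 0.10931, 0.13765, 0.19028, giving 1−D = 0.85043.
Difference = |0.82947 − 0.85043| = 0.02096, i.e. 0.021 to 3 decimal places.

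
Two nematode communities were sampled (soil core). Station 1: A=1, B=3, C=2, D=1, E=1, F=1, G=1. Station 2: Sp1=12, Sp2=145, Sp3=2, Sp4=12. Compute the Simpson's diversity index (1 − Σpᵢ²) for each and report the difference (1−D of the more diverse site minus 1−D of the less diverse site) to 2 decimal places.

0.55

Station 1: N=10, proportions 0.1, 0.3, 0.2, 0.1, 0.1, 0.1, 0.1, giving 1−D = 0.8200 (working shown to 4 dp, full precision carried).
Station 2: N=171, proportions 0.0702, 0.848, 0.0117, 0.0702, giving 1−D = 0.2710.
Difference = |0.8200 − 0.2710| = 0.5490, i.e. 0.55 to 2 decimal places.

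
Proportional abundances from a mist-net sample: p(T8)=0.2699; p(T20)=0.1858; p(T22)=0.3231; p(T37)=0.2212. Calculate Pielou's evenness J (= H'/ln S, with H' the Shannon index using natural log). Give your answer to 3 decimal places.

0.985

H' = −Σ pᵢ ln pᵢ = −((-0.35349) + (-0.31272) + (-0.36504) + (-0.33372)) = 1.36496 (working shown to 5 dp, full precision carried).
With S = 4 species, ln S = 1.38629, so J = 1.36496/1.38629 = 0.98461, i.e. 0.985 to 3 decimal places.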